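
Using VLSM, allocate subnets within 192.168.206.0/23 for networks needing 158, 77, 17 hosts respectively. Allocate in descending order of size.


158 hosts -> /24 (254 usable): 192.168.206.0/24
77 hosts -> /25 (126 usable): 192.168.207.0/25
17 hosts -> /27 (30 usable): 192.168.207.128/27
Allocation: 192.168.206.0/24 (158 hosts, 254 usable); 192.168.207.0/25 (77 hosts, 126 usable); 192.168.207.128/27 (17 hosts, 30 usable)


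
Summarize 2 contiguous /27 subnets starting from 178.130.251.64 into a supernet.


Original prefix: /27
Number of subnets: 2 = 2^1
New prefix = 27 - 1 = 26
Supernet: 178.130.251.64/26


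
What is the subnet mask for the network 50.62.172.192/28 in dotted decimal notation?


/28 means 28 network bits, 4 host bits
Binary: 11111111111111111111111111110000
Mask: 255.255.255.240


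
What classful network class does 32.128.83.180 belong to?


First octet: 32
Binary: 00100000
0xxxxxxx -> Class A (1-126)
Class A, default mask 255.0.0.0 (/8)


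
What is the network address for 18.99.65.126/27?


IP:   00010010.01100011.01000001.01111110
Mask: 11111111.11111111.11111111.11100000
AND operation:
Net:  00010010.01100011.01000001.01100000
Network: 18.99.65.96/27


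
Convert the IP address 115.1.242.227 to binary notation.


115 = 01110011
1 = 00000001
242 = 11110010
227 = 11100011
Binary: 01110011.00000001.11110010.11100011


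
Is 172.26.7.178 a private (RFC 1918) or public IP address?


RFC 1918 private ranges:
  10.0.0.0/8 (10.0.0.0 - 10.255.255.255)
  172.16.0.0/12 (172.16.0.0 - 172.31.255.255)
  192.168.0.0/16 (192.168.0.0 - 192.168.255.255)
Private (in 172.16.0.0/12)


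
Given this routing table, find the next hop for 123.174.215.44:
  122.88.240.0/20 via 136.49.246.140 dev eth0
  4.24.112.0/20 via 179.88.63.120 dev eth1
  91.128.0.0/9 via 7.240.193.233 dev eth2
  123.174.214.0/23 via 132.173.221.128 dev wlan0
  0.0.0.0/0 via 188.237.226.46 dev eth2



Longest prefix match for 123.174.215.44:
  /20 122.88.240.0: no
  /20 4.24.112.0: no
  /9 91.128.0.0: no
  /23 123.174.214.0: MATCH
  /0 0.0.0.0: MATCH
Selected: next-hop 132.173.221.128 via wlan0 (matched /23)


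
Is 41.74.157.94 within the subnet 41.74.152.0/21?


Subnet network: 41.74.152.0
Test IP AND mask: 41.74.152.0
Yes, 41.74.157.94 is in 41.74.152.0/21


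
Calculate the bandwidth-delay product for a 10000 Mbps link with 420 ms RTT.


BDP = bandwidth * RTT
= 10000 Mbps * 420 ms
= 10000 * 1e6 * 420 / 1000 bits
= 4200000000 bits
= 525000000 bytes
= 512695.3125 KB
BDP = 4200000000 bits (525000000 bytes)


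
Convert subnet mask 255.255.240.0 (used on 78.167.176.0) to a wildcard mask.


Subnet mask: 255.255.240.0
Wildcard = 255.255.255.255 - subnet mask
255 - 255 = 0
255 - 255 = 0
255 - 240 = 15
255 - 0 = 255
Wildcard: 0.0.15.255


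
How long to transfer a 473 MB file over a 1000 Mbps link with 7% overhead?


Effective throughput = 1000 * (1 - 7/100) = 930.0 Mbps
File size in Mb = 473 * 8 = 3784 Mb
Time = 3784 / 930.0
Time = 4.0688 seconds


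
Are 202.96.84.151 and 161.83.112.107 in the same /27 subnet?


Mask: 255.255.255.224
202.96.84.151 AND mask = 202.96.84.128
161.83.112.107 AND mask = 161.83.112.96
No, different subnets (202.96.84.128 vs 161.83.112.96)


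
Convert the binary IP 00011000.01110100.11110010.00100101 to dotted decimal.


00011000 = 24
01110100 = 116
11110010 = 242
00100101 = 37
IP: 24.116.242.37


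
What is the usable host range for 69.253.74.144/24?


Network: 69.253.74.0
Broadcast: 69.253.74.255
First usable = network + 1
Last usable = broadcast - 1
Range: 69.253.74.1 to 69.253.74.254


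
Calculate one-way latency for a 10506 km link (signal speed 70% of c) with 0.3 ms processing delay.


Speed = 0.7 * 3e5 km/s = 210000 km/s
Propagation delay = 10506 / 210000 = 0.05 s = 50.0286 ms
Processing delay = 0.3 ms
Total one-way latency = 50.3286 ms


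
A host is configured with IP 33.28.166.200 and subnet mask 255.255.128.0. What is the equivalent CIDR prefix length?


Binary: 11111111.11111111.10000000.00000000
Count leading 1s
Prefix: /17


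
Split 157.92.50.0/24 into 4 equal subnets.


New prefix = 24 + 2 = 26
Each subnet has 64 addresses
  157.92.50.0/26
  157.92.50.64/26
  157.92.50.128/26
  157.92.50.192/26
Subnets: 157.92.50.0/26, 157.92.50.64/26, 157.92.50.128/26, 157.92.50.192/26


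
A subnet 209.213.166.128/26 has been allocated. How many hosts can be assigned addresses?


Host bits = 32 - 26 = 6
Total addresses = 2^6 = 64
Usable = total - 2 (network and broadcast)
Usable hosts: 62


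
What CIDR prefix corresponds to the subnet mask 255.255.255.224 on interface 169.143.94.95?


Binary: 11111111.11111111.11111111.11100000
Count leading 1s
Prefix: /27


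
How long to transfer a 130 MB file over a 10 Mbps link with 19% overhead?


Effective throughput = 10 * (1 - 19/100) = 8.1 Mbps
File size in Mb = 130 * 8 = 1040 Mb
Time = 1040 / 8.1
Time = 128.3951 seconds


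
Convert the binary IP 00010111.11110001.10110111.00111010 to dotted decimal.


00010111 = 23
11110001 = 241
10110111 = 183
00111010 = 58
IP: 23.241.183.58


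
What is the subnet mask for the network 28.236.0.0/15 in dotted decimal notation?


/15 means 15 network bits, 17 host bits
Binary: 11111111111111100000000000000000
Mask: 255.254.0.0


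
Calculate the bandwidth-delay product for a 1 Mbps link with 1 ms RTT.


BDP = bandwidth * RTT
= 1 Mbps * 1 ms
= 1 * 1e6 * 1 / 1000 bits
= 1000 bits
= 125 bytes
BDP = 1000 bits (125 bytes)


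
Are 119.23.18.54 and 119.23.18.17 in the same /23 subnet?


Mask: 255.255.254.0
119.23.18.54 AND mask = 119.23.18.0
119.23.18.17 AND mask = 119.23.18.0
Yes, same subnet (119.23.18.0)


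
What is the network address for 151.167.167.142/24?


IP:   10010111.10100111.10100111.10001110
Mask: 11111111.11111111.11111111.00000000
AND operation:
Net:  10010111.10100111.10100111.00000000
Network: 151.167.167.0/24


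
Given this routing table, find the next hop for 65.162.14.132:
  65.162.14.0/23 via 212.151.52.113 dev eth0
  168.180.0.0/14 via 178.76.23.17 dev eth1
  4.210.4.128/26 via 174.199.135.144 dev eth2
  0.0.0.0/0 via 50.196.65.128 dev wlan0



Longest prefix match for 65.162.14.132:
  /23 65.162.14.0: MATCH
  /14 168.180.0.0: no
  /26 4.210.4.128: no
  /0 0.0.0.0: MATCH
Selected: next-hop 212.151.52.113 via eth0 (matched /23)


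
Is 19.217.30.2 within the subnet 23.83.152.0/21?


Subnet network: 23.83.152.0
Test IP AND mask: 19.217.24.0
No, 19.217.30.2 is not in 23.83.152.0/21


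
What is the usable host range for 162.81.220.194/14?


Network: 162.80.0.0
Broadcast: 162.83.255.255
First usable = network + 1
Last usable = broadcast - 1
Range: 162.80.0.1 to 162.83.255.254


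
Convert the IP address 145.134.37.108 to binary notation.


145 = 10010001
134 = 10000110
37 = 00100101
108 = 01101100
Binary: 10010001.10000110.00100101.01101100


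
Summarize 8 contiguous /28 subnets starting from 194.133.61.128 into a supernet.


Original prefix: /28
Number of subnets: 8 = 2^3
New prefix = 28 - 3 = 25
Supernet: 194.133.61.128/25


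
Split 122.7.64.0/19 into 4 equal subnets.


New prefix = 19 + 2 = 21
Each subnet has 2048 addresses
  122.7.64.0/21
  122.7.72.0/21
  122.7.80.0/21
  122.7.88.0/21
Subnets: 122.7.64.0/21, 122.7.72.0/21, 122.7.80.0/21, 122.7.88.0/21


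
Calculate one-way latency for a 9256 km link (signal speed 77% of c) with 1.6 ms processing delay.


Speed = 0.77 * 3e5 km/s = 231000 km/s
Propagation delay = 9256 / 231000 = 0.0401 s = 40.0693 ms
Processing delay = 1.6 ms
Total one-way latency = 41.6693 ms


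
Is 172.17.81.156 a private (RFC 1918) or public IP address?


RFC 1918 private ranges:
  10.0.0.0/8 (10.0.0.0 - 10.255.255.255)
  172.16.0.0/12 (172.16.0.0 - 172.31.255.255)
  192.168.0.0/16 (192.168.0.0 - 192.168.255.255)
Private (in 172.16.0.0/12)


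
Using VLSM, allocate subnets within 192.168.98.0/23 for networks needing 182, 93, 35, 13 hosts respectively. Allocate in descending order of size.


182 hosts -> /24 (254 usable): 192.168.98.0/24
93 hosts -> /25 (126 usable): 192.168.99.0/25
35 hosts -> /26 (62 usable): 192.168.99.128/26
13 hosts -> /28 (14 usable): 192.168.99.192/28
Allocation: 192.168.98.0/24 (182 hosts, 254 usable); 192.168.99.0/25 (93 hosts, 126 usable); 192.168.99.128/26 (35 hosts, 62 usable); 192.168.99.192/28 (13 hosts, 14 usable)


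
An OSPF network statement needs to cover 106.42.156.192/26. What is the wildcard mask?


Subnet mask: 255.255.255.192
Wildcard = 255.255.255.255 - subnet mask
255 - 255 = 0
255 - 255 = 0
255 - 255 = 0
255 - 192 = 63
Wildcard: 0.0.0.63


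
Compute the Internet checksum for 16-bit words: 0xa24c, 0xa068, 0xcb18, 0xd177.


Sum all words (with carry folding):
+ 0xa24c = 0xa24c
+ 0xa068 = 0x42b5
+ 0xcb18 = 0x0dce
+ 0xd177 = 0xdf45
One's complement: ~0xdf45
Checksum = 0x20ba


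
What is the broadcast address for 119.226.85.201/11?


Network: 119.224.0.0/11
Host bits = 21
Set all host bits to 1:
Broadcast: 119.255.255.255


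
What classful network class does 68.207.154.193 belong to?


First octet: 68
Binary: 01000100
0xxxxxxx -> Class A (1-126)
Class A, default mask 255.0.0.0 (/8)


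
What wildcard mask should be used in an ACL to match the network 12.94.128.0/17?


Subnet mask: 255.255.128.0
Wildcard = 255.255.255.255 - subnet mask
255 - 255 = 0
255 - 255 = 0
255 - 128 = 127
255 - 0 = 255
Wildcard: 0.0.127.255


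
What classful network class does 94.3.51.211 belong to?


First octet: 94
Binary: 01011110
0xxxxxxx -> Class A (1-126)
Class A, default mask 255.0.0.0 (/8)


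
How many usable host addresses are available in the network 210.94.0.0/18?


Host bits = 32 - 18 = 14
Total addresses = 2^14 = 16384
Usable = total - 2 (network and broadcast)
Usable hosts: 16382


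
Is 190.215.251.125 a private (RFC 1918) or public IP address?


RFC 1918 private ranges:
  10.0.0.0/8 (10.0.0.0 - 10.255.255.255)
  172.16.0.0/12 (172.16.0.0 - 172.31.255.255)
  192.168.0.0/16 (192.168.0.0 - 192.168.255.255)
Public (not in any RFC 1918 range)


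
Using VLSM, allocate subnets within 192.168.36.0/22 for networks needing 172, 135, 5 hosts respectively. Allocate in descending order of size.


172 hosts -> /24 (254 usable): 192.168.36.0/24
135 hosts -> /24 (254 usable): 192.168.37.0/24
5 hosts -> /29 (6 usable): 192.168.38.0/29
Allocation: 192.168.36.0/24 (172 hosts, 254 usable); 192.168.37.0/24 (135 hosts, 254 usable); 192.168.38.0/29 (5 hosts, 6 usable)


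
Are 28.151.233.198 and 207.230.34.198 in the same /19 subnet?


Mask: 255.255.224.0
28.151.233.198 AND mask = 28.151.224.0
207.230.34.198 AND mask = 207.230.32.0
No, different subnets (28.151.224.0 vs 207.230.32.0)


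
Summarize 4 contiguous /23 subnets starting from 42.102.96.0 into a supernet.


Original prefix: /23
Number of subnets: 4 = 2^2
New prefix = 23 - 2 = 21
Supernet: 42.102.96.0/21


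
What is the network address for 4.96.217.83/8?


IP:   00000100.01100000.11011001.01010011
Mask: 11111111.00000000.00000000.00000000
AND operation:
Net:  00000100.00000000.00000000.00000000
Network: 4.0.0.0/8


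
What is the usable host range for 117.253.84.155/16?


Network: 117.253.0.0
Broadcast: 117.253.255.255
First usable = network + 1
Last usable = broadcast - 1
Range: 117.253.0.1 to 117.253.255.254


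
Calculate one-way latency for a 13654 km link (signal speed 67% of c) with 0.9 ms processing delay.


Speed = 0.67 * 3e5 km/s = 201000 km/s
Propagation delay = 13654 / 201000 = 0.0679 s = 67.9303 ms
Processing delay = 0.9 ms
Total one-way latency = 68.8303 ms


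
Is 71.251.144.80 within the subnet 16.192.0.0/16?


Subnet network: 16.192.0.0
Test IP AND mask: 71.251.0.0
No, 71.251.144.80 is not in 16.192.0.0/16


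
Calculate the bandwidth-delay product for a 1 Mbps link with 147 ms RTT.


BDP = bandwidth * RTT
= 1 Mbps * 147 ms
= 1 * 1e6 * 147 / 1000 bits
= 147000 bits
= 18375 bytes
= 17.9443 KB
BDP = 147000 bits (18375 bytes)


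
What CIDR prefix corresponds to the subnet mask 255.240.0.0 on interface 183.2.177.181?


Binary: 11111111.11110000.00000000.00000000
Count leading 1s
Prefix: /12


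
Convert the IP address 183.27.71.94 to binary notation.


183 = 10110111
27 = 00011011
71 = 01000111
94 = 01011110
Binary: 10110111.00011011.01000111.01011110


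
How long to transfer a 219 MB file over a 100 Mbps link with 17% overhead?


Effective throughput = 100 * (1 - 17/100) = 83 Mbps
File size in Mb = 219 * 8 = 1752 Mb
Time = 1752 / 83
Time = 21.1084 seconds


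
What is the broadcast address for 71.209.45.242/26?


Network: 71.209.45.192/26
Host bits = 6
Set all host bits to 1:
Broadcast: 71.209.45.255


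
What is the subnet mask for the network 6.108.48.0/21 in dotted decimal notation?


/21 means 21 network bits, 11 host bits
Binary: 11111111111111111111100000000000
Mask: 255.255.248.0


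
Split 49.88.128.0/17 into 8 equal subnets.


New prefix = 17 + 3 = 20
Each subnet has 4096 addresses
  49.88.128.0/20
  49.88.144.0/20
  49.88.160.0/20
  49.88.176.0/20
  49.88.192.0/20
  49.88.208.0/20
  49.88.224.0/20
  49.88.240.0/20
Subnets: 49.88.128.0/20, 49.88.144.0/20, 49.88.160.0/20, 49.88.176.0/20, 49.88.192.0/20, 49.88.208.0/20, 49.88.224.0/20, 49.88.240.0/20


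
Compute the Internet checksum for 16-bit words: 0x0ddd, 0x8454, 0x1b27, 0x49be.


Sum all words (with carry folding):
+ 0x0ddd = 0x0ddd
+ 0x8454 = 0x9231
+ 0x1b27 = 0xad58
+ 0x49be = 0xf716
One's complement: ~0xf716
Checksum = 0x08e9


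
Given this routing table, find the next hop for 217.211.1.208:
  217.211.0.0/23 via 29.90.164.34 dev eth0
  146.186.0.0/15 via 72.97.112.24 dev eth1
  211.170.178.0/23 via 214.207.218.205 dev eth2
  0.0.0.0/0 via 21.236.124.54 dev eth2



Longest prefix match for 217.211.1.208:
  /23 217.211.0.0: MATCH
  /15 146.186.0.0: no
  /23 211.170.178.0: no
  /0 0.0.0.0: MATCH
Selected: next-hop 29.90.164.34 via eth0 (matched /23)


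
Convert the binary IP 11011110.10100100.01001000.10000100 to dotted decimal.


11011110 = 222
10100100 = 164
01001000 = 72
10000100 = 132
IP: 222.164.72.132


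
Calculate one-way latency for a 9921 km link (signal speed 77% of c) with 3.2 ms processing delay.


Speed = 0.77 * 3e5 km/s = 231000 km/s
Propagation delay = 9921 / 231000 = 0.0429 s = 42.9481 ms
Processing delay = 3.2 ms
Total one-way latency = 46.1481 ms


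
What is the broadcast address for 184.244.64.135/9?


Network: 184.128.0.0/9
Host bits = 23
Set all host bits to 1:
Broadcast: 184.255.255.255


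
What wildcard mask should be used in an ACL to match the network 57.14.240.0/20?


Subnet mask: 255.255.240.0
Wildcard = 255.255.255.255 - subnet mask
255 - 255 = 0
255 - 255 = 0
255 - 240 = 15
255 - 0 = 255
Wildcard: 0.0.15.255


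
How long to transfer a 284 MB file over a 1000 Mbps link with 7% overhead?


Effective throughput = 1000 * (1 - 7/100) = 930.0 Mbps
File size in Mb = 284 * 8 = 2272 Mb
Time = 2272 / 930.0
Time = 2.443 seconds


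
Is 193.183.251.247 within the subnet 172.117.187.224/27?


Subnet network: 172.117.187.224
Test IP AND mask: 193.183.251.224
No, 193.183.251.247 is not in 172.117.187.224/27


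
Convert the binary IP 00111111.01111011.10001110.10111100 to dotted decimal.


00111111 = 63
01111011 = 123
10001110 = 142
10111100 = 188
IP: 63.123.142.188


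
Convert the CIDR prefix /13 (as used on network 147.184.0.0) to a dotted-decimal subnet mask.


/13 means 13 network bits, 19 host bits
Binary: 11111111111110000000000000000000
Mask: 255.248.0.0


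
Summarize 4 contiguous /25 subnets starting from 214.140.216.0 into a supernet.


Original prefix: /25
Number of subnets: 4 = 2^2
New prefix = 25 - 2 = 23
Supernet: 214.140.216.0/23


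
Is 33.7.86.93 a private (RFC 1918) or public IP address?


RFC 1918 private ranges:
  10.0.0.0/8 (10.0.0.0 - 10.255.255.255)
  172.16.0.0/12 (172.16.0.0 - 172.31.255.255)
  192.168.0.0/16 (192.168.0.0 - 192.168.255.255)
Public (not in any RFC 1918 range)


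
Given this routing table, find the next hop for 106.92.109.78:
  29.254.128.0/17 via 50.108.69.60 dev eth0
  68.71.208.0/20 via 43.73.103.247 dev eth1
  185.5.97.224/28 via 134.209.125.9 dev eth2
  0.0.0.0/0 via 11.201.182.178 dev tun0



Longest prefix match for 106.92.109.78:
  /17 29.254.128.0: no
  /20 68.71.208.0: no
  /28 185.5.97.224: no
  /0 0.0.0.0: MATCH
Selected: next-hop 11.201.182.178 via tun0 (matched /0)


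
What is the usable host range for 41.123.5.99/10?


Network: 41.64.0.0
Broadcast: 41.127.255.255
First usable = network + 1
Last usable = broadcast - 1
Range: 41.64.0.1 to 41.127.255.254


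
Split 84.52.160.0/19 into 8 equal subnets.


New prefix = 19 + 3 = 22
Each subnet has 1024 addresses
  84.52.160.0/22
  84.52.164.0/22
  84.52.168.0/22
  84.52.172.0/22
  84.52.176.0/22
  84.52.180.0/22
  84.52.184.0/22
  84.52.188.0/22
Subnets: 84.52.160.0/22, 84.52.164.0/22, 84.52.168.0/22, 84.52.172.0/22, 84.52.176.0/22, 84.52.180.0/22, 84.52.184.0/22, 84.52.188.0/22


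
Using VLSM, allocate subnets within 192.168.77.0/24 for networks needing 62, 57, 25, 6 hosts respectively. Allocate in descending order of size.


62 hosts -> /26 (62 usable): 192.168.77.0/26
57 hosts -> /26 (62 usable): 192.168.77.64/26
25 hosts -> /27 (30 usable): 192.168.77.128/27
6 hosts -> /29 (6 usable): 192.168.77.160/29
Allocation: 192.168.77.0/26 (62 hosts, 62 usable); 192.168.77.64/26 (57 hosts, 62 usable); 192.168.77.128/27 (25 hosts, 30 usable); 192.168.77.160/29 (6 hosts, 6 usable)


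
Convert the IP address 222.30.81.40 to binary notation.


222 = 11011110
30 = 00011110
81 = 01010001
40 = 00101000
Binary: 11011110.00011110.01010001.00101000


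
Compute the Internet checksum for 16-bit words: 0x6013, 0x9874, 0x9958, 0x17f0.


Sum all words (with carry folding):
+ 0x6013 = 0x6013
+ 0x9874 = 0xf887
+ 0x9958 = 0x91e0
+ 0x17f0 = 0xa9d0
One's complement: ~0xa9d0
Checksum = 0x562f


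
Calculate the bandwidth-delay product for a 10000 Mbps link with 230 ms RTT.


BDP = bandwidth * RTT
= 10000 Mbps * 230 ms
= 10000 * 1e6 * 230 / 1000 bits
= 2300000000 bits
= 287500000 bytes
= 280761.7188 KB
BDP = 2300000000 bits (287500000 bytes)


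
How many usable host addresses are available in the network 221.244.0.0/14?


Host bits = 32 - 14 = 18
Total addresses = 2^18 = 262144
Usable = total - 2 (network and broadcast)
Usable hosts: 262142


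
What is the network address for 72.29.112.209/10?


IP:   01001000.00011101.01110000.11010001
Mask: 11111111.11000000.00000000.00000000
AND operation:
Net:  01001000.00000000.00000000.00000000
Network: 72.0.0.0/10


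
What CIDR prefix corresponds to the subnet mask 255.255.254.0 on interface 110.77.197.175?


Binary: 11111111.11111111.11111110.00000000
Count leading 1s
Prefix: /23


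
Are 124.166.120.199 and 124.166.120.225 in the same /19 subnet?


Mask: 255.255.224.0
124.166.120.199 AND mask = 124.166.96.0
124.166.120.225 AND mask = 124.166.96.0
Yes, same subnet (124.166.96.0)


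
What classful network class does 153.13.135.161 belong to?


First octet: 153
Binary: 10011001
10xxxxxx -> Class B (128-191)
Class B, default mask 255.255.0.0 (/16)


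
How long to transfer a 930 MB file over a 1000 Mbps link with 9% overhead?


Effective throughput = 1000 * (1 - 9/100) = 910 Mbps
File size in Mb = 930 * 8 = 7440 Mb
Time = 7440 / 910
Time = 8.1758 seconds


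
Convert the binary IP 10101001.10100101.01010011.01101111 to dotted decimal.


10101001 = 169
10100101 = 165
01010011 = 83
01101111 = 111
IP: 169.165.83.111


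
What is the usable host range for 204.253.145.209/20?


Network: 204.253.144.0
Broadcast: 204.253.159.255
First usable = network + 1
Last usable = broadcast - 1
Range: 204.253.144.1 to 204.253.159.254


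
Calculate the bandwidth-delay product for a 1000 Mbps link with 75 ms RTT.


BDP = bandwidth * RTT
= 1000 Mbps * 75 ms
= 1000 * 1e6 * 75 / 1000 bits
= 75000000 bits
= 9375000 bytes
= 9155.2734 KB
BDP = 75000000 bits (9375000 bytes)


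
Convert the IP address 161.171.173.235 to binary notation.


161 = 10100001
171 = 10101011
173 = 10101101
235 = 11101011
Binary: 10100001.10101011.10101101.11101011


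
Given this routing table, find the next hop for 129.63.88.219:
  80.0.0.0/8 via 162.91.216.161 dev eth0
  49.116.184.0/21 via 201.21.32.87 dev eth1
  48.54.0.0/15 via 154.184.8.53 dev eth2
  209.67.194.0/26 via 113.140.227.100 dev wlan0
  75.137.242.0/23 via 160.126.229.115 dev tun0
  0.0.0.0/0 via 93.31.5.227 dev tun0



Longest prefix match for 129.63.88.219:
  /8 80.0.0.0: no
  /21 49.116.184.0: no
  /15 48.54.0.0: no
  /26 209.67.194.0: no
  /23 75.137.242.0: no
  /0 0.0.0.0: MATCH
Selected: next-hop 93.31.5.227 via tun0 (matched /0)


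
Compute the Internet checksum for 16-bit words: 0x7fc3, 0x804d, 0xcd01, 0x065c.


Sum all words (with carry folding):
+ 0x7fc3 = 0x7fc3
+ 0x804d = 0x0011
+ 0xcd01 = 0xcd12
+ 0x065c = 0xd36e
One's complement: ~0xd36e
Checksum = 0x2c91


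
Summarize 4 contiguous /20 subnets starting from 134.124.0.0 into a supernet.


Original prefix: /20
Number of subnets: 4 = 2^2
New prefix = 20 - 2 = 18
Supernet: 134.124.0.0/18


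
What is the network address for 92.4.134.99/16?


IP:   01011100.00000100.10000110.01100011
Mask: 11111111.11111111.00000000.00000000
AND operation:
Net:  01011100.00000100.00000000.00000000
Network: 92.4.0.0/16


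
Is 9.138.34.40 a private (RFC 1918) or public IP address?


RFC 1918 private ranges:
  10.0.0.0/8 (10.0.0.0 - 10.255.255.255)
  172.16.0.0/12 (172.16.0.0 - 172.31.255.255)
  192.168.0.0/16 (192.168.0.0 - 192.168.255.255)
Public (not in any RFC 1918 range)


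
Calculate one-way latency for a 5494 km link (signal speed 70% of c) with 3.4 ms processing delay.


Speed = 0.7 * 3e5 km/s = 210000 km/s
Propagation delay = 5494 / 210000 = 0.0262 s = 26.1619 ms
Processing delay = 3.4 ms
Total one-way latency = 29.5619 ms


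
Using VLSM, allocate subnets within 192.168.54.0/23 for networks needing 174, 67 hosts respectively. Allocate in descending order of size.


174 hosts -> /24 (254 usable): 192.168.54.0/24
67 hosts -> /25 (126 usable): 192.168.55.0/25
Allocation: 192.168.54.0/24 (174 hosts, 254 usable); 192.168.55.0/25 (67 hosts, 126 usable)


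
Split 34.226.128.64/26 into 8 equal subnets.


New prefix = 26 + 3 = 29
Each subnet has 8 addresses
  34.226.128.64/29
  34.226.128.72/29
  34.226.128.80/29
  34.226.128.88/29
  34.226.128.96/29
  34.226.128.104/29
  34.226.128.112/29
  34.226.128.120/29
Subnets: 34.226.128.64/29, 34.226.128.72/29, 34.226.128.80/29, 34.226.128.88/29, 34.226.128.96/29, 34.226.128.104/29, 34.226.128.112/29, 34.226.128.120/29


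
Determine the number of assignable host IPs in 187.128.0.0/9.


Host bits = 32 - 9 = 23
Total addresses = 2^23 = 8388608
Usable = total - 2 (network and broadcast)
Usable hosts: 8388606


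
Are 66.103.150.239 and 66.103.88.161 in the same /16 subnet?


Mask: 255.255.0.0
66.103.150.239 AND mask = 66.103.0.0
66.103.88.161 AND mask = 66.103.0.0
Yes, same subnet (66.103.0.0)


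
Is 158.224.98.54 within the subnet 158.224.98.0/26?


Subnet network: 158.224.98.0
Test IP AND mask: 158.224.98.0
Yes, 158.224.98.54 is in 158.224.98.0/26


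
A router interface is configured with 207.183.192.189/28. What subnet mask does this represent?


/28 means 28 network bits, 4 host bits
Binary: 11111111111111111111111111110000
Mask: 255.255.255.240


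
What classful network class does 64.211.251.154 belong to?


First octet: 64
Binary: 01000000
0xxxxxxx -> Class A (1-126)
Class A, default mask 255.0.0.0 (/8)


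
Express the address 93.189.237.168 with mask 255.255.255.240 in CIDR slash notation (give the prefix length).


Binary: 11111111.11111111.11111111.11110000
Count leading 1s
Prefix: /28


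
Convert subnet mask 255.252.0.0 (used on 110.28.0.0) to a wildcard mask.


Subnet mask: 255.252.0.0
Wildcard = 255.255.255.255 - subnet mask
255 - 255 = 0
255 - 252 = 3
255 - 0 = 255
255 - 0 = 255
Wildcard: 0.3.255.255


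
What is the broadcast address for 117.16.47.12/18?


Network: 117.16.0.0/18
Host bits = 14
Set all host bits to 1:
Broadcast: 117.16.63.255


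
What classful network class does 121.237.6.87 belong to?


First octet: 121
Binary: 01111001
0xxxxxxx -> Class A (1-126)
Class A, default mask 255.0.0.0 (/8)


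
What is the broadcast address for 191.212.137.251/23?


Network: 191.212.136.0/23
Host bits = 9
Set all host bits to 1:
Broadcast: 191.212.137.255


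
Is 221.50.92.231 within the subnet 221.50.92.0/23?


Subnet network: 221.50.92.0
Test IP AND mask: 221.50.92.0
Yes, 221.50.92.231 is in 221.50.92.0/23


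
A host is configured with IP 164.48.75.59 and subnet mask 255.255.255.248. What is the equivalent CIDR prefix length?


Binary: 11111111.11111111.11111111.11111000
Count leading 1s
Prefix: /29


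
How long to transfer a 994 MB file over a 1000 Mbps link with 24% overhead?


Effective throughput = 1000 * (1 - 24/100) = 760 Mbps
File size in Mb = 994 * 8 = 7952 Mb
Time = 7952 / 760
Time = 10.4632 seconds


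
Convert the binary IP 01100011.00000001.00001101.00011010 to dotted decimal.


01100011 = 99
00000001 = 1
00001101 = 13
00011010 = 26
IP: 99.1.13.26


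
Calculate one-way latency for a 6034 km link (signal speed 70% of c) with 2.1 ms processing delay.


Speed = 0.7 * 3e5 km/s = 210000 km/s
Propagation delay = 6034 / 210000 = 0.0287 s = 28.7333 ms
Processing delay = 2.1 ms
Total one-way latency = 30.8333 ms


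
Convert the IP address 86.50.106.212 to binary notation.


86 = 01010110
50 = 00110010
106 = 01101010
212 = 11010100
Binary: 01010110.00110010.01101010.11010100


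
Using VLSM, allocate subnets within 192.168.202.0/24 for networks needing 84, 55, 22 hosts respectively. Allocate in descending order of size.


84 hosts -> /25 (126 usable): 192.168.202.0/25
55 hosts -> /26 (62 usable): 192.168.202.128/26
22 hosts -> /27 (30 usable): 192.168.202.192/27
Allocation: 192.168.202.0/25 (84 hosts, 126 usable); 192.168.202.128/26 (55 hosts, 62 usable); 192.168.202.192/27 (22 hosts, 30 usable)


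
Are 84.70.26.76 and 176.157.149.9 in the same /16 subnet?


Mask: 255.255.0.0
84.70.26.76 AND mask = 84.70.0.0
176.157.149.9 AND mask = 176.157.0.0
No, different subnets (84.70.0.0 vs 176.157.0.0)


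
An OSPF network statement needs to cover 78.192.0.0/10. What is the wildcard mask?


Subnet mask: 255.192.0.0
Wildcard = 255.255.255.255 - subnet mask
255 - 255 = 0
255 - 192 = 63
255 - 0 = 255
255 - 0 = 255
Wildcard: 0.63.255.255


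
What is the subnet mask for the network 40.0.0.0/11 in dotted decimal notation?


/11 means 11 network bits, 21 host bits
Binary: 11111111111000000000000000000000
Mask: 255.224.0.0


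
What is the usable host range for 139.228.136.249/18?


Network: 139.228.128.0
Broadcast: 139.228.191.255
First usable = network + 1
Last usable = broadcast - 1
Range: 139.228.128.1 to 139.228.191.254


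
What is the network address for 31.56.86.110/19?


IP:   00011111.00111000.01010110.01101110
Mask: 11111111.11111111.11100000.00000000
AND operation:
Net:  00011111.00111000.01000000.00000000
Network: 31.56.64.0/19


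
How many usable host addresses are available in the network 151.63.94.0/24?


Host bits = 32 - 24 = 8
Total addresses = 2^8 = 256
Usable = total - 2 (network and broadcast)
Usable hosts: 254


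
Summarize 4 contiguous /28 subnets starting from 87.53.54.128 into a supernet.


Original prefix: /28
Number of subnets: 4 = 2^2
New prefix = 28 - 2 = 26
Supernet: 87.53.54.128/26


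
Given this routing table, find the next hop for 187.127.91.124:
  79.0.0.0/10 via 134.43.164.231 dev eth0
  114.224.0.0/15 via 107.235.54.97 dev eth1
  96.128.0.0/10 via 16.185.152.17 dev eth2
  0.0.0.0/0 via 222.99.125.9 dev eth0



Longest prefix match for 187.127.91.124:
  /10 79.0.0.0: no
  /15 114.224.0.0: no
  /10 96.128.0.0: no
  /0 0.0.0.0: MATCH
Selected: next-hop 222.99.125.9 via eth0 (matched /0)


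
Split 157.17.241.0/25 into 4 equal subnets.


New prefix = 25 + 2 = 27
Each subnet has 32 addresses
  157.17.241.0/27
  157.17.241.32/27
  157.17.241.64/27
  157.17.241.96/27
Subnets: 157.17.241.0/27, 157.17.241.32/27, 157.17.241.64/27, 157.17.241.96/27


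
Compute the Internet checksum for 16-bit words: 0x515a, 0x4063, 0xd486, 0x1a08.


Sum all words (with carry folding):
+ 0x515a = 0x515a
+ 0x4063 = 0x91bd
+ 0xd486 = 0x6644
+ 0x1a08 = 0x804c
One's complement: ~0x804c
Checksum = 0x7fb3


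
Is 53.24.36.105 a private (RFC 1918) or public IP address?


RFC 1918 private ranges:
  10.0.0.0/8 (10.0.0.0 - 10.255.255.255)
  172.16.0.0/12 (172.16.0.0 - 172.31.255.255)
  192.168.0.0/16 (192.168.0.0 - 192.168.255.255)
Public (not in any RFC 1918 range)


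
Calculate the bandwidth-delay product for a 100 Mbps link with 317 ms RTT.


BDP = bandwidth * RTT
= 100 Mbps * 317 ms
= 100 * 1e6 * 317 / 1000 bits
= 31700000 bits
= 3962500 bytes
= 3869.6289 KB
BDP = 31700000 bits (3962500 bytes)


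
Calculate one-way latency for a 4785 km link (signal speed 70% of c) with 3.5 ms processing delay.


Speed = 0.7 * 3e5 km/s = 210000 km/s
Propagation delay = 4785 / 210000 = 0.0228 s = 22.7857 ms
Processing delay = 3.5 ms
Total one-way latency = 26.2857 ms


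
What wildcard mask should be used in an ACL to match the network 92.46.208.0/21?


Subnet mask: 255.255.248.0
Wildcard = 255.255.255.255 - subnet mask
255 - 255 = 0
255 - 255 = 0
255 - 248 = 7
255 - 0 = 255
Wildcard: 0.0.7.255


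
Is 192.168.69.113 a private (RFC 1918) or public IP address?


RFC 1918 private ranges:
  10.0.0.0/8 (10.0.0.0 - 10.255.255.255)
  172.16.0.0/12 (172.16.0.0 - 172.31.255.255)
  192.168.0.0/16 (192.168.0.0 - 192.168.255.255)
Private (in 192.168.0.0/16)


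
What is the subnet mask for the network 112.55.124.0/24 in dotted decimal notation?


/24 means 24 network bits, 8 host bits
Binary: 11111111111111111111111100000000
Mask: 255.255.255.0


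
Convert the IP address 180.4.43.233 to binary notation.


180 = 10110100
4 = 00000100
43 = 00101011
233 = 11101001
Binary: 10110100.00000100.00101011.11101001


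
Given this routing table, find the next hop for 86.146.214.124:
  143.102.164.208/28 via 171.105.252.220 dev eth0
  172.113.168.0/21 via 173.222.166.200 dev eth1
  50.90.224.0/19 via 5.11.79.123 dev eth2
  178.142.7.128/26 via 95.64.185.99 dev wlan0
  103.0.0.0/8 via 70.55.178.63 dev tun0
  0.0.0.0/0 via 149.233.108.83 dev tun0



Longest prefix match for 86.146.214.124:
  /28 143.102.164.208: no
  /21 172.113.168.0: no
  /19 50.90.224.0: no
  /26 178.142.7.128: no
  /8 103.0.0.0: no
  /0 0.0.0.0: MATCH
Selected: next-hop 149.233.108.83 via tun0 (matched /0)


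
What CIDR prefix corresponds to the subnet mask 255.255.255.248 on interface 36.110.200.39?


Binary: 11111111.11111111.11111111.11111000
Count leading 1s
Prefix: /29


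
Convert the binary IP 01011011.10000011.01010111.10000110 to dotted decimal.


01011011 = 91
10000011 = 131
01010111 = 87
10000110 = 134
IP: 91.131.87.134


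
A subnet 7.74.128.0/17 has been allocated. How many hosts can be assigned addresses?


Host bits = 32 - 17 = 15
Total addresses = 2^15 = 32768
Usable = total - 2 (network and broadcast)
Usable hosts: 32766


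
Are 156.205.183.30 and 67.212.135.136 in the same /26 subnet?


Mask: 255.255.255.192
156.205.183.30 AND mask = 156.205.183.0
67.212.135.136 AND mask = 67.212.135.128
No, different subnets (156.205.183.0 vs 67.212.135.128)


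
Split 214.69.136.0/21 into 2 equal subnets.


New prefix = 21 + 1 = 22
Each subnet has 1024 addresses
  214.69.136.0/22
  214.69.140.0/22
Subnets: 214.69.136.0/22, 214.69.140.0/22


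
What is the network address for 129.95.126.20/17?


IP:   10000001.01011111.01111110.00010100
Mask: 11111111.11111111.10000000.00000000
AND operation:
Net:  10000001.01011111.00000000.00000000
Network: 129.95.0.0/17


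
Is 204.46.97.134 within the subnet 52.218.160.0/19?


Subnet network: 52.218.160.0
Test IP AND mask: 204.46.96.0
No, 204.46.97.134 is not in 52.218.160.0/19


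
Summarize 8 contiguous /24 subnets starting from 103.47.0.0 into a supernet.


Original prefix: /24
Number of subnets: 8 = 2^3
New prefix = 24 - 3 = 21
Supernet: 103.47.0.0/21


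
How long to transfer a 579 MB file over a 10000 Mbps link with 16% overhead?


Effective throughput = 10000 * (1 - 16/100) = 8400 Mbps
File size in Mb = 579 * 8 = 4632 Mb
Time = 4632 / 8400
Time = 0.5514 seconds


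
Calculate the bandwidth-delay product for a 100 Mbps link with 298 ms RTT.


BDP = bandwidth * RTT
= 100 Mbps * 298 ms
= 100 * 1e6 * 298 / 1000 bits
= 29800000 bits
= 3725000 bytes
= 3637.6953 KB
BDP = 29800000 bits (3725000 bytes)


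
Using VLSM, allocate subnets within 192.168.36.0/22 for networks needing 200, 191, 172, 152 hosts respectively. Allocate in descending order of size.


200 hosts -> /24 (254 usable): 192.168.36.0/24
191 hosts -> /24 (254 usable): 192.168.37.0/24
172 hosts -> /24 (254 usable): 192.168.38.0/24
152 hosts -> /24 (254 usable): 192.168.39.0/24
Allocation: 192.168.36.0/24 (200 hosts, 254 usable); 192.168.37.0/24 (191 hosts, 254 usable); 192.168.38.0/24 (172 hosts, 254 usable); 192.168.39.0/24 (152 hosts, 254 usable)


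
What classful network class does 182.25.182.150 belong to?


First octet: 182
Binary: 10110110
10xxxxxx -> Class B (128-191)
Class B, default mask 255.255.0.0 (/16)


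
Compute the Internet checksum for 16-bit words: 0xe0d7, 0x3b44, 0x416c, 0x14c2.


Sum all words (with carry folding):
+ 0xe0d7 = 0xe0d7
+ 0x3b44 = 0x1c1c
+ 0x416c = 0x5d88
+ 0x14c2 = 0x724a
One's complement: ~0x724a
Checksum = 0x8db5


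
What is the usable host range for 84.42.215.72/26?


Network: 84.42.215.64
Broadcast: 84.42.215.127
First usable = network + 1
Last usable = broadcast - 1
Range: 84.42.215.65 to 84.42.215.126


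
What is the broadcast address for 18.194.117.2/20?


Network: 18.194.112.0/20
Host bits = 12
Set all host bits to 1:
Broadcast: 18.194.127.255


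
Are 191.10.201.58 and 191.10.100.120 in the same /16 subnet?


Mask: 255.255.0.0
191.10.201.58 AND mask = 191.10.0.0
191.10.100.120 AND mask = 191.10.0.0
Yes, same subnet (191.10.0.0)


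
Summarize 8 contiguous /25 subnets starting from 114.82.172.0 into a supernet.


Original prefix: /25
Number of subnets: 8 = 2^3
New prefix = 25 - 3 = 22
Supernet: 114.82.172.0/22


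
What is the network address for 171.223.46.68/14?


IP:   10101011.11011111.00101110.01000100
Mask: 11111111.11111100.00000000.00000000
AND operation:
Net:  10101011.11011100.00000000.00000000
Network: 171.220.0.0/14


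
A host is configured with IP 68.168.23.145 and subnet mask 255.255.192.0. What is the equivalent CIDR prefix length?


Binary: 11111111.11111111.11000000.00000000
Count leading 1s
Prefix: /18


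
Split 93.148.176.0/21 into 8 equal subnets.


New prefix = 21 + 3 = 24
Each subnet has 256 addresses
  93.148.176.0/24
  93.148.177.0/24
  93.148.178.0/24
  93.148.179.0/24
  93.148.180.0/24
  93.148.181.0/24
  93.148.182.0/24
  93.148.183.0/24
Subnets: 93.148.176.0/24, 93.148.177.0/24, 93.148.178.0/24, 93.148.179.0/24, 93.148.180.0/24, 93.148.181.0/24, 93.148.182.0/24, 93.148.183.0/24


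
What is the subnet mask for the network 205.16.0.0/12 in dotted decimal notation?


/12 means 12 network bits, 20 host bits
Binary: 11111111111100000000000000000000
Mask: 255.240.0.0


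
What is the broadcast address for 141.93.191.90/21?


Network: 141.93.184.0/21
Host bits = 11
Set all host bits to 1:
Broadcast: 141.93.191.255


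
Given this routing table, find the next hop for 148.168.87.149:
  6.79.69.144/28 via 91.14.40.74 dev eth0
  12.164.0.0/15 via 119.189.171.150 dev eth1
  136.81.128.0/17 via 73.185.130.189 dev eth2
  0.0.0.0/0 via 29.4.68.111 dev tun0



Longest prefix match for 148.168.87.149:
  /28 6.79.69.144: no
  /15 12.164.0.0: no
  /17 136.81.128.0: no
  /0 0.0.0.0: MATCH
Selected: next-hop 29.4.68.111 via tun0 (matched /0)


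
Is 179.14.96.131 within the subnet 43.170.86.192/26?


Subnet network: 43.170.86.192
Test IP AND mask: 179.14.96.128
No, 179.14.96.131 is not in 43.170.86.192/26


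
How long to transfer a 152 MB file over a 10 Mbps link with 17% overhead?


Effective throughput = 10 * (1 - 17/100) = 8.3 Mbps
File size in Mb = 152 * 8 = 1216 Mb
Time = 1216 / 8.3
Time = 146.506 seconds


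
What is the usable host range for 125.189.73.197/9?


Network: 125.128.0.0
Broadcast: 125.255.255.255
First usable = network + 1
Last usable = broadcast - 1
Range: 125.128.0.1 to 125.255.255.254


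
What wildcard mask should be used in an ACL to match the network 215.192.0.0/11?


Subnet mask: 255.224.0.0
Wildcard = 255.255.255.255 - subnet mask
255 - 255 = 0
255 - 224 = 31
255 - 0 = 255
255 - 0 = 255
Wildcard: 0.31.255.255


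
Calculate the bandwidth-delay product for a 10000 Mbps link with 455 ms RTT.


BDP = bandwidth * RTT
= 10000 Mbps * 455 ms
= 10000 * 1e6 * 455 / 1000 bits
= 4550000000 bits
= 568750000 bytes
= 555419.9219 KB
BDP = 4550000000 bits (568750000 bytes)


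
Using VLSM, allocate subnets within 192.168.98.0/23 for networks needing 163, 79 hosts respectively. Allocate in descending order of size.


163 hosts -> /24 (254 usable): 192.168.98.0/24
79 hosts -> /25 (126 usable): 192.168.99.0/25
Allocation: 192.168.98.0/24 (163 hosts, 254 usable); 192.168.99.0/25 (79 hosts, 126 usable)


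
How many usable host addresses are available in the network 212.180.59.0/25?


Host bits = 32 - 25 = 7
Total addresses = 2^7 = 128
Usable = total - 2 (network and broadcast)
Usable hosts: 126


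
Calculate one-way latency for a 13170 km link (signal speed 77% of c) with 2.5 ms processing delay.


Speed = 0.77 * 3e5 km/s = 231000 km/s
Propagation delay = 13170 / 231000 = 0.057 s = 57.013 ms
Processing delay = 2.5 ms
Total one-way latency = 59.513 ms


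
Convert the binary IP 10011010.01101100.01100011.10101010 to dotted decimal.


10011010 = 154
01101100 = 108
01100011 = 99
10101010 = 170
IP: 154.108.99.170


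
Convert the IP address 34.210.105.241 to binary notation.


34 = 00100010
210 = 11010010
105 = 01101001
241 = 11110001
Binary: 00100010.11010010.01101001.11110001


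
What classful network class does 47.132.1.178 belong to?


First octet: 47
Binary: 00101111
0xxxxxxx -> Class A (1-126)
Class A, default mask 255.0.0.0 (/8)


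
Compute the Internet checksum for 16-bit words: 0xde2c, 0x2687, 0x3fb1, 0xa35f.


Sum all words (with carry folding):
+ 0xde2c = 0xde2c
+ 0x2687 = 0x04b4
+ 0x3fb1 = 0x4465
+ 0xa35f = 0xe7c4
One's complement: ~0xe7c4
Checksum = 0x183b


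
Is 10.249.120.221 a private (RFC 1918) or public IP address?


RFC 1918 private ranges:
  10.0.0.0/8 (10.0.0.0 - 10.255.255.255)
  172.16.0.0/12 (172.16.0.0 - 172.31.255.255)
  192.168.0.0/16 (192.168.0.0 - 192.168.255.255)
Private (in 10.0.0.0/8)


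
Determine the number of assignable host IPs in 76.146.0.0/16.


Host bits = 32 - 16 = 16
Total addresses = 2^16 = 65536
Usable = total - 2 (network and broadcast)
Usable hosts: 65534


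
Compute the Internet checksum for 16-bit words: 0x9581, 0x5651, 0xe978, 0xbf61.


Sum all words (with carry folding):
+ 0x9581 = 0x9581
+ 0x5651 = 0xebd2
+ 0xe978 = 0xd54b
+ 0xbf61 = 0x94ad
One's complement: ~0x94ad
Checksum = 0x6b52


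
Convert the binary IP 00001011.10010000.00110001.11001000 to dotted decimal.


00001011 = 11
10010000 = 144
00110001 = 49
11001000 = 200
IP: 11.144.49.200


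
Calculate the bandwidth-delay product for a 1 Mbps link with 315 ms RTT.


BDP = bandwidth * RTT
= 1 Mbps * 315 ms
= 1 * 1e6 * 315 / 1000 bits
= 315000 bits
= 39375 bytes
= 38.4521 KB
BDP = 315000 bits (39375 bytes)
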